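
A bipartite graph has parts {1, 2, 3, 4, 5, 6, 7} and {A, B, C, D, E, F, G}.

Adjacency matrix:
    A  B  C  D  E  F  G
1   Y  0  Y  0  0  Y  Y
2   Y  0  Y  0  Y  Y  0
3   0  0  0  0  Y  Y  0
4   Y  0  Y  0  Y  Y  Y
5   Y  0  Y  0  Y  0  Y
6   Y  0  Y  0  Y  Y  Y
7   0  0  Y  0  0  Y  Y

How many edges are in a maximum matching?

5

One maximum matching: 1–C, 2–A, 3–F, 4–G, 5–E.
The set {1, 2, 3, 4, 5, 6, 7} has only 5 neighbours ({A, C, E, F, G}), so by Hall's theorem at most 5 of the 7 left vertices can be matched.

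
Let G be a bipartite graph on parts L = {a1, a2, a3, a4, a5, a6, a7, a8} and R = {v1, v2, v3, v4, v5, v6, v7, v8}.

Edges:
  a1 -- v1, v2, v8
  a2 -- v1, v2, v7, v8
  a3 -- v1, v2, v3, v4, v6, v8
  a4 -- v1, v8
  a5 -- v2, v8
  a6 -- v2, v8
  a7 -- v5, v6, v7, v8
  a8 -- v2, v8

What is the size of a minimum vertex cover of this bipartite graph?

A maximum matching has 6 edges (e.g. a1–v1, a2–v7, a3–v3, a4–v8, a5–v2, a7–v6).
By König's theorem the minimum vertex cover has the same size. One such cover is {a2, a3, a7, v1, v2, v8}.

6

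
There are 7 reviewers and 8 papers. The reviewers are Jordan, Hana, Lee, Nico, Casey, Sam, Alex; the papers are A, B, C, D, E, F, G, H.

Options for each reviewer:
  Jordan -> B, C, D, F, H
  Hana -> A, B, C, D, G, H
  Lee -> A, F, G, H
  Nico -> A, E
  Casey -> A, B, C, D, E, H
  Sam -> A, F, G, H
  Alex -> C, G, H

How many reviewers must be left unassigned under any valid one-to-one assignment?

For example, pair Jordan→B, Hana→A, Lee→G, Nico→E, Casey→H, Sam→F, Alex→C.
All 7 reviewers are matched, so no larger matching exists.
That matches 7 of the 7, leaving 0 unmatched; no matching can do better.

0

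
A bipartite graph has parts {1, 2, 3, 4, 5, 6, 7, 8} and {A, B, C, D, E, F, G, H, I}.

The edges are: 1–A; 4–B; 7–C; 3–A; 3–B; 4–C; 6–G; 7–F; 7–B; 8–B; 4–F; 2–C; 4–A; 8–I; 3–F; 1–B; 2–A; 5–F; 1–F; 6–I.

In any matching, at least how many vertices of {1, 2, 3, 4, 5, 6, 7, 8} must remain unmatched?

One maximum matching: 1-A, 2-C, 3-F, 4-B, 6-G, 8-I.
The set {1, 2, 3, 4, 5, 7} has only 4 neighbours ({A, B, C, F}), so by Hall's theorem at most 6 of the 8 left vertices can be matched.
That matches 6 of the 8, leaving 2 unmatched; no matching can do better.

2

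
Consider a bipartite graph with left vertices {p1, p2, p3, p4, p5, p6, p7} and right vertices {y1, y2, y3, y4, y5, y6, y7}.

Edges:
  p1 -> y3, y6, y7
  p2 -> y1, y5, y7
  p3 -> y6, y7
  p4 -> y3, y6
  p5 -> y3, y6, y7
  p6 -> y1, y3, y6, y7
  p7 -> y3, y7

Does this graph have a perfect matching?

No

The set {p1, p3, p4, p5, p7} has only 3 neighbours ({y3, y6, y7}), so by Hall's theorem at most 5 of the 7 left vertices can be matched.
Hence no matching covers every left vertex.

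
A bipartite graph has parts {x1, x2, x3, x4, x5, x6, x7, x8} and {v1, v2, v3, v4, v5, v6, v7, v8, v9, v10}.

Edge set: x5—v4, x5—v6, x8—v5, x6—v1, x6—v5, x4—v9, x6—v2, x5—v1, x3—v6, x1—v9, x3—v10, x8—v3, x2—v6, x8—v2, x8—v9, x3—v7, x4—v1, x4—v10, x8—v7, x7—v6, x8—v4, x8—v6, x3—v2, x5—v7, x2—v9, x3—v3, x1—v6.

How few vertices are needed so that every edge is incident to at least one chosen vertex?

The 7 edges x1–v9, x2–v6, x3–v10, x4–v1, x5–v7, x6–v2, x8–v3 form a matching, so any vertex cover needs at least 7 vertices (one per matched edge).
Conversely {x3, x4, x5, x6, x8, v6, v9} meets every edge and has exactly 7 vertices, so 7 is optimal.

7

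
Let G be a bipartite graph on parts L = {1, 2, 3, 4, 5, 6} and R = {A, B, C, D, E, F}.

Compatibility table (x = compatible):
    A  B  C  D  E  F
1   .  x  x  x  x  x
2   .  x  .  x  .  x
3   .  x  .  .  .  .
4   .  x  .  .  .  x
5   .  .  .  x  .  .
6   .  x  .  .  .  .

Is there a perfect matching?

No

The set {2, 3, 4, 5, 6} has only 3 neighbours ({B, D, F}), so by Hall's theorem at most 4 of the 6 left vertices can be matched.
Hence no matching covers every left vertex.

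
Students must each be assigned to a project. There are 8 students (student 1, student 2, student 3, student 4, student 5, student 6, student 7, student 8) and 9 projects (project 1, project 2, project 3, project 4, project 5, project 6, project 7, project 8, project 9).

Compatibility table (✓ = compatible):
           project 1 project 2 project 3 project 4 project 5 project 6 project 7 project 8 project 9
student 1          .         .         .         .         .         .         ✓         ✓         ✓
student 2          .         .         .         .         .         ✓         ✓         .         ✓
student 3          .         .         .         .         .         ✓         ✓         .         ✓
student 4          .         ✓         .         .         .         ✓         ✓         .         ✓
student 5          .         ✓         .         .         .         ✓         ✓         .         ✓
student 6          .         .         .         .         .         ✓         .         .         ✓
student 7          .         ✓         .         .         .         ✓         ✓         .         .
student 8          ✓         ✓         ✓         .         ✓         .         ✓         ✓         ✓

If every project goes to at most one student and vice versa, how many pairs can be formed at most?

One maximum matching: student 1→project 8, student 2→project 6, student 3→project 7, student 4→project 2, student 5→project 9, student 8→project 3.
The set {student 2, student 3, student 4, student 5, student 6, student 7} has only 4 neighbours ({project 2, project 6, project 7, project 9}), so by Hall's theorem at most 6 of the 8 students can be matched.

6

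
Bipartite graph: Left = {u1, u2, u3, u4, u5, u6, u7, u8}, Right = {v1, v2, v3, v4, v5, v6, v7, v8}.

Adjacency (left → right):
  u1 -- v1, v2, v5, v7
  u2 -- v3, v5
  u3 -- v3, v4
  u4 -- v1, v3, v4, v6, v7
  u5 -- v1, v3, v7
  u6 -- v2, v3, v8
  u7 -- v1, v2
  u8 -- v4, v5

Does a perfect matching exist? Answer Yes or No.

A valid assignment of size 8: u1-v7, u2-v5, u3-v3, u4-v6, u5-v1, u6-v8, u7-v2, u8-v4.
All 8 left vertices are covered.

Yes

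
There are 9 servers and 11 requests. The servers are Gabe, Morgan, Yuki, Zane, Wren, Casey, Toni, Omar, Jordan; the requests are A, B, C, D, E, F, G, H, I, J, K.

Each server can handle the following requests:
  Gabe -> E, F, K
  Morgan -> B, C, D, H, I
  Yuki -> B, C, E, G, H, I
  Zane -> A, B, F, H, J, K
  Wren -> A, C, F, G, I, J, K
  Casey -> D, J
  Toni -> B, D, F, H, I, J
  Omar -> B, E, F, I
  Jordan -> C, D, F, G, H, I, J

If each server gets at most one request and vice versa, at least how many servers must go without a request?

A valid assignment of size 9: Gabe–F, Morgan–B, Yuki–G, Zane–K, Wren–A, Casey–D, Toni–H, Omar–E, Jordan–J.
All 9 servers are matched, so no larger matching exists.
That matches 9 of the 9, leaving 0 unmatched; no matching can do better.

0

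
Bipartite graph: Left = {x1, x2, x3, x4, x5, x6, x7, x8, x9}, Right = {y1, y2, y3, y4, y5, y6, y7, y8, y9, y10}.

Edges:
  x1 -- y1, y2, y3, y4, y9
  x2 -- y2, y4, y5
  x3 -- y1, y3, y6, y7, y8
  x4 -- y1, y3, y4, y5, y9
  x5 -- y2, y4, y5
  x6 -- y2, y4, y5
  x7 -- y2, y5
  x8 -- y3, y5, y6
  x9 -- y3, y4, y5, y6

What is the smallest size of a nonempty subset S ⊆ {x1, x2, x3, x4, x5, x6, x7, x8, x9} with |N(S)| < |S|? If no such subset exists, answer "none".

Take S = {x2, x5, x6, x7}. Its neighbourhood is {y2, y4, y5}, so |N(S)| = 3 < |S| = 4.
Every subset of size less than 4 has at least as many neighbours as members, so 4 is the minimum.

4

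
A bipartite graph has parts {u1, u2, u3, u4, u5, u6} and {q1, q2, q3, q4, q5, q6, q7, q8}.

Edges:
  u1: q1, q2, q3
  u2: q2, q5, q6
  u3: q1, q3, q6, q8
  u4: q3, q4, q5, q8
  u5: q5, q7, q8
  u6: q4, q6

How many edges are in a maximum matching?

A valid assignment of size 6: u1→q3, u2→q2, u3→q8, u4→q4, u5→q7, u6→q6.
All 6 left vertices are matched, so no larger matching exists.

6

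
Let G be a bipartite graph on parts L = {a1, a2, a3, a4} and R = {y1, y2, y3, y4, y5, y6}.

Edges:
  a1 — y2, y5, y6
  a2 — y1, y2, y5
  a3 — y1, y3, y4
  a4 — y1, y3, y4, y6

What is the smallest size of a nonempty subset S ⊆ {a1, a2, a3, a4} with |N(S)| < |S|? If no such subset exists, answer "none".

A matching saturating every left vertex exists, for instance a1→y5, a2→y2, a3→y1, a4→y3.
By Hall's marriage theorem, this means |N(S)| ≥ |S| for every subset S, so no violating subset exists.

none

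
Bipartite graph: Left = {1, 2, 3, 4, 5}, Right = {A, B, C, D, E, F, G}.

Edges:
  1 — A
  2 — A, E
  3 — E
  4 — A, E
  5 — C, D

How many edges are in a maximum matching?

3

A valid assignment of size 3: 1-A, 2-E, 5-C.
The set {1, 2, 3, 4} has only 2 neighbours ({A, E}), so by Hall's theorem at most 3 of the 5 left vertices can be matched.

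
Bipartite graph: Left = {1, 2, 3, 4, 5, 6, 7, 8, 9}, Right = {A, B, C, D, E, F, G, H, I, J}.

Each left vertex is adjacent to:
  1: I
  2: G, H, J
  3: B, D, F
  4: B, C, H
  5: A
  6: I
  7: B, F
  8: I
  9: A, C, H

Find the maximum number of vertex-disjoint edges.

7

For example, pair 1→I, 2→J, 3→D, 4→B, 5→A, 7→F, 9→C.
The set {1, 6, 8} has only 1 neighbour ({I}), so by Hall's theorem at most 7 of the 9 left vertices can be matched.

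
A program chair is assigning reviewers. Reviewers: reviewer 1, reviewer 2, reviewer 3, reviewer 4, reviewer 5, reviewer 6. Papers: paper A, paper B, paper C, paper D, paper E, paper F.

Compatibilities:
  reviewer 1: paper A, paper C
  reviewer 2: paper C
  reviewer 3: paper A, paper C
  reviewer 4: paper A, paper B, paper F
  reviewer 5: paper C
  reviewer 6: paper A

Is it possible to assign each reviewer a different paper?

No

The set {reviewer 1, reviewer 2, reviewer 3, reviewer 5, reviewer 6} has only 2 neighbours ({paper A, paper C}), so by Hall's theorem at most 3 of the 6 reviewers can be matched.
Hence no matching covers every reviewer.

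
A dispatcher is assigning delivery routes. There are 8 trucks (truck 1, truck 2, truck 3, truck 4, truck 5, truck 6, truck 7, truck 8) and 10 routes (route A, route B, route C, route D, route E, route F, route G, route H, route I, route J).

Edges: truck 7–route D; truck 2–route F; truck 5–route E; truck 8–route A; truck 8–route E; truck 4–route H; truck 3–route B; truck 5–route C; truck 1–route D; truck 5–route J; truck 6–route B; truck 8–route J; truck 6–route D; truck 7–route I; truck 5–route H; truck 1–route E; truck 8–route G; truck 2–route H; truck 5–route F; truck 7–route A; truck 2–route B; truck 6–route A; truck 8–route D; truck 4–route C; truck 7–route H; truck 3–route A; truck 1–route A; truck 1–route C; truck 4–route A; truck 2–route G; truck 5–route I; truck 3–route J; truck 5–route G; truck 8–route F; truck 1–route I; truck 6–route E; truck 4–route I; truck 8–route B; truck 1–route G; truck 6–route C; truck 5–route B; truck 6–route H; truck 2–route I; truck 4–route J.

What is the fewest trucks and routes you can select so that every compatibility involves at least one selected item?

8

A maximum matching has 8 edges (e.g. truck 1–route D, truck 2–route H, truck 3–route B, truck 4–route J, truck 5–route G, truck 6–route C, truck 7–route I, truck 8–route E).
By König's theorem the minimum vertex cover has the same size. One such cover is {truck 1, truck 2, truck 3, truck 4, truck 5, truck 6, truck 7, truck 8}.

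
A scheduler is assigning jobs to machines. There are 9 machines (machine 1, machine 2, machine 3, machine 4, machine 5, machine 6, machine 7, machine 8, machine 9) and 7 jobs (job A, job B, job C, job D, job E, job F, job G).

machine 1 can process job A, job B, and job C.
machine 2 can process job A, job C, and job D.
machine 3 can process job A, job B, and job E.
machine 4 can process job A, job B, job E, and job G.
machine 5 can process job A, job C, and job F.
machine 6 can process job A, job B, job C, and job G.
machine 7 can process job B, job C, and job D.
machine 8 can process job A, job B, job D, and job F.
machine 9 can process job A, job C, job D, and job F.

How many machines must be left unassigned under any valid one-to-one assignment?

2

One maximum matching: machine 1–job C, machine 2–job A, machine 3–job B, machine 4–job E, machine 5–job F, machine 6–job G, machine 7–job D.
The set {machine 1, machine 2, machine 3, machine 4, machine 5, machine 6, machine 7, machine 8, machine 9} has only 7 neighbours ({job A, job B, job C, job D, job E, job F, job G}), so by Hall's theorem at most 7 of the 9 machines can be matched.
That matches 7 of the 9, leaving 2 unmatched; no matching can do better.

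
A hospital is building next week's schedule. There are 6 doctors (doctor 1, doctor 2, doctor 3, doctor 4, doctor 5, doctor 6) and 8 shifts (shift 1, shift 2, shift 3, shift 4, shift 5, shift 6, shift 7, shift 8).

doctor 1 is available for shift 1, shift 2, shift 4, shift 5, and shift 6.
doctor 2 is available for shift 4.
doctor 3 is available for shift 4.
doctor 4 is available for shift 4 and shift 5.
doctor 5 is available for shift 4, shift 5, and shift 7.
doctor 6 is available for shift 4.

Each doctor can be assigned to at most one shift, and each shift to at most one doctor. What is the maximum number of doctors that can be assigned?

4

For example, pair doctor 1→shift 6, doctor 2→shift 4, doctor 4→shift 5, doctor 5→shift 7.
The set {doctor 2, doctor 3, doctor 6} has only 1 neighbour ({shift 4}), so by Hall's theorem at most 4 of the 6 doctors can be matched.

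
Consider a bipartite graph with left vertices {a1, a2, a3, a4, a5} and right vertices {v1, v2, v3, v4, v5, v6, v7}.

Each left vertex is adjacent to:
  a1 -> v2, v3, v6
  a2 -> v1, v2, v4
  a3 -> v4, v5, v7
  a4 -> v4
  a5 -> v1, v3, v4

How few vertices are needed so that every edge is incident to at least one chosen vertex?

{a1, a2, a3, a4, a5} is a vertex cover of size 5: every edge has an endpoint in this set.
No smaller cover exists because a1–v6, a2–v2, a3–v7, a4–v4, a5–v1 is a matching of size 5, and a cover must include an endpoint of each of these disjoint edges (König's theorem).

5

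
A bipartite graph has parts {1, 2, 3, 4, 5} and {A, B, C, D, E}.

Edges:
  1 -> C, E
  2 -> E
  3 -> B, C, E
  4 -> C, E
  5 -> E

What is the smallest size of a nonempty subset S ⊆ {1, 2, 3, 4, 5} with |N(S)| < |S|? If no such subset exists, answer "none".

Take S = {2, 5}. Its neighbourhood is {E}, so |N(S)| = 1 < |S| = 2.
No single vertex violates Hall's condition since each has at least one neighbour, so 2 is the minimum.

2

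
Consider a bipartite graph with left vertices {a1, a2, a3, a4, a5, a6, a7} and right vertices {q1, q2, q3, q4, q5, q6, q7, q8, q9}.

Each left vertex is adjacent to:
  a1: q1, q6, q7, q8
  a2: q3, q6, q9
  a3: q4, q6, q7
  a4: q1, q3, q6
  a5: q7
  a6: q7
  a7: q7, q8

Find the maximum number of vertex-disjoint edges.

One maximum matching: a1-q6, a2-q9, a3-q4, a4-q3, a5-q7, a7-q8.
The set {a5, a6} has only 1 neighbour ({q7}), so by Hall's theorem at most 6 of the 7 left vertices can be matched.

6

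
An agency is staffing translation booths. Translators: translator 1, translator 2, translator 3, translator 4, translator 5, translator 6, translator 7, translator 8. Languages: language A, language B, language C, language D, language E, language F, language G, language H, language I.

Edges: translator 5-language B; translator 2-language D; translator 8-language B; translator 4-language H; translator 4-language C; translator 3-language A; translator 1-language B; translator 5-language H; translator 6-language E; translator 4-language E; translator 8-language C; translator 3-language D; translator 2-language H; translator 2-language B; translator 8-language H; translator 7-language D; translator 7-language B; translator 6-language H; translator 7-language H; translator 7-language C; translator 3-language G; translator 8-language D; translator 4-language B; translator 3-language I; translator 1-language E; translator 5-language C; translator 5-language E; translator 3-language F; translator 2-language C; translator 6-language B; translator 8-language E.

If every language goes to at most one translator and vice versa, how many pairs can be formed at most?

6

For example, pair translator 1→language E, translator 2→language D, translator 3→language F, translator 4→language C, translator 5→language H, translator 6→language B.
The set {translator 1, translator 2, translator 4, translator 5, translator 6, translator 7, translator 8} has only 5 neighbours ({language B, language C, language D, language E, language H}), so by Hall's theorem at most 6 of the 8 translators can be matched.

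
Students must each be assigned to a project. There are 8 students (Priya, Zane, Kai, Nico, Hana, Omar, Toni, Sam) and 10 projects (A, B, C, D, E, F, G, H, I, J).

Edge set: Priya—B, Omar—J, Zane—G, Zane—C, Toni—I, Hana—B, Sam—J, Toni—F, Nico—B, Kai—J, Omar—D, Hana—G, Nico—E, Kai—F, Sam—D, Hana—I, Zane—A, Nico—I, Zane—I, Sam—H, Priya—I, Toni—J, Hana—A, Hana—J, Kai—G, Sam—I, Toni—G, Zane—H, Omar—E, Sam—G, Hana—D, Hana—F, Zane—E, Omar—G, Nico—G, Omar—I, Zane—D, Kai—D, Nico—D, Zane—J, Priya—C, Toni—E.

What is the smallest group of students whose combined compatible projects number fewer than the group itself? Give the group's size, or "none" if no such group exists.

none

A matching saturating every student exists, for instance Priya→C, Zane→A, Kai→F, Nico→D, Hana→B, Omar→E, Toni→G, Sam→J.
By Hall's marriage theorem, this means |N(S)| ≥ |S| for every subset S, so no violating subset exists.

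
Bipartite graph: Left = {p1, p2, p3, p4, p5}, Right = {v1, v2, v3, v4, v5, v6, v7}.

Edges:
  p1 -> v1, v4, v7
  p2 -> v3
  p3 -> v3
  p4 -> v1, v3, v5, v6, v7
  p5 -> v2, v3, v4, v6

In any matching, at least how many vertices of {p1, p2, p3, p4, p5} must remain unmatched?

One maximum matching: p1→v7, p2→v3, p4→v6, p5→v2.
The set {p2, p3} has only 1 neighbour ({v3}), so by Hall's theorem at most 4 of the 5 left vertices can be matched.
That matches 4 of the 5, leaving 1 unmatched; no matching can do better.

1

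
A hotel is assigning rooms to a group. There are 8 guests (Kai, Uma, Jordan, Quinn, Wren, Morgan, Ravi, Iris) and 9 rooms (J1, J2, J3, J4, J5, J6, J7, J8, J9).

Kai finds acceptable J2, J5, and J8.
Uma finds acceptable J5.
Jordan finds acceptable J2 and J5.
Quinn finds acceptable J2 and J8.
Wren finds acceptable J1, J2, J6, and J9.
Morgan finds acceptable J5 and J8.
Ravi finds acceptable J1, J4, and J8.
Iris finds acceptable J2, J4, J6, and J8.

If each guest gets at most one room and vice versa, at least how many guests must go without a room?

One maximum matching: Kai-J8, Uma-J5, Jordan-J2, Wren-J1, Ravi-J4, Iris-J6.
The set {Kai, Uma, Jordan, Quinn, Morgan} has only 3 neighbours ({J2, J5, J8}), so by Hall's theorem at most 6 of the 8 guests can be matched.
That matches 6 of the 8, leaving 2 unmatched; no matching can do better.

2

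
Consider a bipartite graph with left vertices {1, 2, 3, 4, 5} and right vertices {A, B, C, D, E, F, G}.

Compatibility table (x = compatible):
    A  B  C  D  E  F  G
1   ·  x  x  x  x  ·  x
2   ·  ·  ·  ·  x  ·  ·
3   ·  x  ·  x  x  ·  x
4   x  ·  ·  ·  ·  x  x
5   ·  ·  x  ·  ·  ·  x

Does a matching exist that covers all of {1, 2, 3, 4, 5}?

One maximum matching: 1→G, 2→E, 3→B, 4→F, 5→C.
All 5 left vertices are covered.

Yes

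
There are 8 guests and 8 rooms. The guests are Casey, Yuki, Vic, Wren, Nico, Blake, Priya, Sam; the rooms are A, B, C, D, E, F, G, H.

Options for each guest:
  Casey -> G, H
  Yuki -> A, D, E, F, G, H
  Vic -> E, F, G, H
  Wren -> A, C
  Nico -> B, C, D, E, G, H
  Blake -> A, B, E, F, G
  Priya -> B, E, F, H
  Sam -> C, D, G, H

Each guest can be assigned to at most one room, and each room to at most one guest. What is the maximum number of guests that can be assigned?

8

A valid assignment of size 8: Casey-H, Yuki-D, Vic-F, Wren-C, Nico-E, Blake-A, Priya-B, Sam-G.
All 8 guests are matched, so no larger matching exists.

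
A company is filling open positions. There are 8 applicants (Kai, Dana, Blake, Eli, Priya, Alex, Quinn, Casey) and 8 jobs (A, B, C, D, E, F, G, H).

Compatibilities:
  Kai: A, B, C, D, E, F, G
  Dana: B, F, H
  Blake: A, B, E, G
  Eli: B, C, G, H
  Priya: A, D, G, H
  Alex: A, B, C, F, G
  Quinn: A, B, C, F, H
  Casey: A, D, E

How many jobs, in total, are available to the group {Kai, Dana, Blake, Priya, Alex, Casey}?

The union of neighbours of {Kai, Dana, Blake, Priya, Alex, Casey} is {A, B, C, D, E, F, G, H}, which has 8 elements.
Since |N(S)| = 8 ≥ |S| = 6, Hall's condition holds for this subset.

8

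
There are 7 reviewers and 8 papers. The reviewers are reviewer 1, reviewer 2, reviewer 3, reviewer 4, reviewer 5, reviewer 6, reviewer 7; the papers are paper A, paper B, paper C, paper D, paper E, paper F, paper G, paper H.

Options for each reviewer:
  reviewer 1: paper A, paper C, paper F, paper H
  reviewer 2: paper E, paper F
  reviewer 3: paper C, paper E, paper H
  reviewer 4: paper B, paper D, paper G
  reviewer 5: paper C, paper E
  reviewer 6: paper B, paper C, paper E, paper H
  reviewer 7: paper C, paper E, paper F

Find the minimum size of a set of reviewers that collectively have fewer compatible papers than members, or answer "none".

A matching saturating every reviewer exists, for instance reviewer 1→paper A, reviewer 2→paper F, reviewer 3→paper H, reviewer 4→paper D, reviewer 5→paper C, reviewer 6→paper B, reviewer 7→paper E.
By Hall's marriage theorem, this means |N(S)| ≥ |S| for every subset S, so no violating subset exists.

none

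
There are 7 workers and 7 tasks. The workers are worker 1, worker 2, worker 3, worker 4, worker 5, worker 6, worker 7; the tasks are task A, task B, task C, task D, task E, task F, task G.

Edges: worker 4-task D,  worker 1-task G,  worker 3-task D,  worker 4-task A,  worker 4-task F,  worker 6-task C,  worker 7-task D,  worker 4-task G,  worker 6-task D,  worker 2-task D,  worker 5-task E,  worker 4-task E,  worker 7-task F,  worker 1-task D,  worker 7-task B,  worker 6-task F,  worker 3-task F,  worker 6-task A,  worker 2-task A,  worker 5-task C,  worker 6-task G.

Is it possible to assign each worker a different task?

A valid assignment of size 7: worker 1–task G, worker 2–task D, worker 3–task F, worker 4–task E, worker 5–task C, worker 6–task A, worker 7–task B.
All 7 workers are covered.

Yes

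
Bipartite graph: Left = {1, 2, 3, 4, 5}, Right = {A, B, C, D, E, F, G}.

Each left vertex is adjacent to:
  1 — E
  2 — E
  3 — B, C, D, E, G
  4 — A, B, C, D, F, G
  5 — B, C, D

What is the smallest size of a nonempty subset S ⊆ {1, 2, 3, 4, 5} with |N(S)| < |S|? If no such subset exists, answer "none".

2

Take S = {1, 2}. Its neighbourhood is {E}, so |N(S)| = 1 < |S| = 2.
No single vertex violates Hall's condition since each has at least one neighbour, so 2 is the minimum.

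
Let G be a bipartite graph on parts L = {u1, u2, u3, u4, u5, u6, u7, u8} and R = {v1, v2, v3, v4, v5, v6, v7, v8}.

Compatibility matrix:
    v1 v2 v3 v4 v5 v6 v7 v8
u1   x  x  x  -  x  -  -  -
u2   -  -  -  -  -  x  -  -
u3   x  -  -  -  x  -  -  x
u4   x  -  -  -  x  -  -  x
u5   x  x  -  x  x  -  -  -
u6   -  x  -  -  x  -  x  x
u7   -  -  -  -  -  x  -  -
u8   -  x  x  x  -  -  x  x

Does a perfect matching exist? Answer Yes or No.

No

The set {u2, u7} has only 1 neighbour ({v6}), so by Hall's theorem at most 7 of the 8 left vertices can be matched.
Hence no matching covers every left vertex.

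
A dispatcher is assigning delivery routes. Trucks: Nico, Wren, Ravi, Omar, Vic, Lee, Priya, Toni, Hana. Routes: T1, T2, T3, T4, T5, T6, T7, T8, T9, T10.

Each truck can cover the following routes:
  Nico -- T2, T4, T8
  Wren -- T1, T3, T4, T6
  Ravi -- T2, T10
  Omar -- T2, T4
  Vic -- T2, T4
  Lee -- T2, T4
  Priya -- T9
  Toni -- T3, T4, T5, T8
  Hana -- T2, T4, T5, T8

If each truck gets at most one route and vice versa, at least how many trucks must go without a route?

A valid assignment of size 8: Nico-T8, Wren-T6, Ravi-T10, Omar-T4, Vic-T2, Priya-T9, Toni-T3, Hana-T5.
The set {Omar, Vic, Lee} has only 2 neighbours ({T2, T4}), so by Hall's theorem at most 8 of the 9 trucks can be matched.
That matches 8 of the 9, leaving 1 unmatched; no matching can do better.

1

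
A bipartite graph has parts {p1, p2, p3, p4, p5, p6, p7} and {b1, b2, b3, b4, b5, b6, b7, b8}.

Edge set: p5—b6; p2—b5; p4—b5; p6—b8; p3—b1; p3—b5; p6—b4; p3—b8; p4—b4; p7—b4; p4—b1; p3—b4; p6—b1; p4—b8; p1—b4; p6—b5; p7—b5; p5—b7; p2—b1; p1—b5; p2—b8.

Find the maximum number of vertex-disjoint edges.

5

A valid assignment of size 5: p1-b4, p2-b1, p3-b8, p4-b5, p5-b6.
The set {p1, p2, p3, p4, p6, p7} has only 4 neighbours ({b1, b4, b5, b8}), so by Hall's theorem at most 5 of the 7 left vertices can be matched.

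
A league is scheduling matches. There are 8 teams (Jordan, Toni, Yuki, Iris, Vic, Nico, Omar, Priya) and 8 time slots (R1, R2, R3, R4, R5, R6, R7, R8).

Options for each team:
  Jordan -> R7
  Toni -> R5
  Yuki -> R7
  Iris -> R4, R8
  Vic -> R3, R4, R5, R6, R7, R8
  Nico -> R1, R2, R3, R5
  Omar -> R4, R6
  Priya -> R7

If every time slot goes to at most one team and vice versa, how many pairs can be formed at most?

6

For example, pair Jordan–R7, Toni–R5, Iris–R8, Vic–R6, Nico–R3, Omar–R4.
The set {Jordan, Yuki, Priya} has only 1 neighbour ({R7}), so by Hall's theorem at most 6 of the 8 teams can be matched.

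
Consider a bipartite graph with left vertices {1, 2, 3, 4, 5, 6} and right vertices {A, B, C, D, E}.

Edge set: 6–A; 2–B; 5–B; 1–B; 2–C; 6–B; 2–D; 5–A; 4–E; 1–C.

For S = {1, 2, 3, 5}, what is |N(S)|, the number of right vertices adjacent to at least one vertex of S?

The union of neighbours of {1, 2, 3, 5} is {A, B, C, D}, which has 4 elements.
Since |N(S)| = 4 ≥ |S| = 4, Hall's condition holds for this subset.

4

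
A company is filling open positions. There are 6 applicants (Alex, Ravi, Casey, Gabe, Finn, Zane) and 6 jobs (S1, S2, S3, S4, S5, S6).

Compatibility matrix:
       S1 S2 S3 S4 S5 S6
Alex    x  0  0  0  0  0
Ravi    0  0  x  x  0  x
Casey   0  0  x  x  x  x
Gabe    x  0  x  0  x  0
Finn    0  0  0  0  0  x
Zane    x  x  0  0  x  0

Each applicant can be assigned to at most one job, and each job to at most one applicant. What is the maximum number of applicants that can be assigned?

A valid assignment of size 6: Alex–S1, Ravi–S4, Casey–S3, Gabe–S5, Finn–S6, Zane–S2.
All 6 applicants are matched, so no larger matching exists.

6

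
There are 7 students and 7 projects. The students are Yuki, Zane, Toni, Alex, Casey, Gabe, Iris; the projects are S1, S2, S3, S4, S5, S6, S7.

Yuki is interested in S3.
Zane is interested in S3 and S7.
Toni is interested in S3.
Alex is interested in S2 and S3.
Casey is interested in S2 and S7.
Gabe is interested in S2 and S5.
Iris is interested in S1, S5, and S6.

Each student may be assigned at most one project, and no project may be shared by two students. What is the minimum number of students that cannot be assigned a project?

2

One maximum matching: Yuki-S3, Zane-S7, Alex-S2, Gabe-S5, Iris-S6.
The set {Yuki, Zane, Toni, Alex, Casey} has only 3 neighbours ({S2, S3, S7}), so by Hall's theorem at most 5 of the 7 students can be matched.
That matches 5 of the 7, leaving 2 unmatched; no matching can do better.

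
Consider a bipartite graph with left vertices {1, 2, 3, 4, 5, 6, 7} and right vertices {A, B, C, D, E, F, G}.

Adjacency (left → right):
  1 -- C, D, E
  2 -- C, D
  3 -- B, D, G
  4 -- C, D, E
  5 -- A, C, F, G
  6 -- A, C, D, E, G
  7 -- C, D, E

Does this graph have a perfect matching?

No

The set {1, 2, 4, 7} has only 3 neighbours ({C, D, E}), so by Hall's theorem at most 6 of the 7 left vertices can be matched.
Hence no matching covers every left vertex.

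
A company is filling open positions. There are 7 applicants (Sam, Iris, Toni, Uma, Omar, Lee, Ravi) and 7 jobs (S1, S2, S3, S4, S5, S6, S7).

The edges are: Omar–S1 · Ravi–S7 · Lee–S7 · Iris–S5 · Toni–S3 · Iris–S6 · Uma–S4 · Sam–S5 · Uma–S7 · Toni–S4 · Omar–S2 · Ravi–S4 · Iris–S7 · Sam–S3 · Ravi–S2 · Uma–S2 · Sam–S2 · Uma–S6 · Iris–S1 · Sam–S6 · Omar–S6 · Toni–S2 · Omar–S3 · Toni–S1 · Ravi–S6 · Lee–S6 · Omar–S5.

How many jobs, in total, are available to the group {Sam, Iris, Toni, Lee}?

The union of neighbours of {Sam, Iris, Toni, Lee} is {S1, S2, S3, S4, S5, S6, S7}, which has 7 elements.
Since |N(S)| = 7 ≥ |S| = 4, Hall's condition holds for this subset.

7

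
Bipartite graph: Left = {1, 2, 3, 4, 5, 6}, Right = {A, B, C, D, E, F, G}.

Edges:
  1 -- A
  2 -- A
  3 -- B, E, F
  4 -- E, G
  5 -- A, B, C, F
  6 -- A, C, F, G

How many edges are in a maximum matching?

A valid assignment of size 5: 1–A, 3–E, 4–G, 5–B, 6–F.
The set {1, 2} has only 1 neighbour ({A}), so by Hall's theorem at most 5 of the 6 left vertices can be matched.

5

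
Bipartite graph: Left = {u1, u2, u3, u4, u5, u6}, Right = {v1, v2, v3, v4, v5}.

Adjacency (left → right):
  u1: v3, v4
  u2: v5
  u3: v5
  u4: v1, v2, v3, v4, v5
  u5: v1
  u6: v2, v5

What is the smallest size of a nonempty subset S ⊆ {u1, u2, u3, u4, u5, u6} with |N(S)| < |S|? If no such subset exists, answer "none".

2

Take S = {u2, u3}. Its neighbourhood is {v5}, so |N(S)| = 1 < |S| = 2.
No single vertex violates Hall's condition since each has at least one neighbour, so 2 is the minimum.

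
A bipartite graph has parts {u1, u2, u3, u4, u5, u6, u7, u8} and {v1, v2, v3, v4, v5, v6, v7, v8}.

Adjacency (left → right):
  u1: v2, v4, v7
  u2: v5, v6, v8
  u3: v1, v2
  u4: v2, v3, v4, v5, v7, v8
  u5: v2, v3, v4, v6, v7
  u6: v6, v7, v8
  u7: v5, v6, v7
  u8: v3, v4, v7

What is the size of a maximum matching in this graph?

A valid assignment of size 8: u1-v4, u2-v8, u3-v1, u4-v3, u5-v2, u6-v6, u7-v5, u8-v7.
This saturates every left vertex, so 8 is the maximum.

8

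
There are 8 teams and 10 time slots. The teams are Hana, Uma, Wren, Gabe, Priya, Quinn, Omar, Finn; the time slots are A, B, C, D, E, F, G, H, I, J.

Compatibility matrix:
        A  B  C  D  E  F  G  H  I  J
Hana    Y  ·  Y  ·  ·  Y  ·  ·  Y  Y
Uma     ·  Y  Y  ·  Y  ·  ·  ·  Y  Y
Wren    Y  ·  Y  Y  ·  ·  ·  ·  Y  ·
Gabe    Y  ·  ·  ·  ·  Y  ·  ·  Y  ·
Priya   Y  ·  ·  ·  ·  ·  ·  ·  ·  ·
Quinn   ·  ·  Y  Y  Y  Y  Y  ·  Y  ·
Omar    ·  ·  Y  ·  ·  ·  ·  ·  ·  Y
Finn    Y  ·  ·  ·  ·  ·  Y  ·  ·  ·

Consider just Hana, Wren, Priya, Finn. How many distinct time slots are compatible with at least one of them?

The union of neighbours of {Hana, Wren, Priya, Finn} is {A, C, D, F, G, I, J}, which has 7 elements.
Since |N(S)| = 7 ≥ |S| = 4, Hall's condition holds for this subset.

7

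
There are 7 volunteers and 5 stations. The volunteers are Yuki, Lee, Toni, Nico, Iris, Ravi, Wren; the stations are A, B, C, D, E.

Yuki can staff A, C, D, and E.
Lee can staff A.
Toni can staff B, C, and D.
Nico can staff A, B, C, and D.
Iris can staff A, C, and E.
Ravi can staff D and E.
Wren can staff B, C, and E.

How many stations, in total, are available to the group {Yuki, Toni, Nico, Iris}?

The union of neighbours of {Yuki, Toni, Nico, Iris} is {A, B, C, D, E}, which has 5 elements.
Since |N(S)| = 5 ≥ |S| = 4, Hall's condition holds for this subset.

5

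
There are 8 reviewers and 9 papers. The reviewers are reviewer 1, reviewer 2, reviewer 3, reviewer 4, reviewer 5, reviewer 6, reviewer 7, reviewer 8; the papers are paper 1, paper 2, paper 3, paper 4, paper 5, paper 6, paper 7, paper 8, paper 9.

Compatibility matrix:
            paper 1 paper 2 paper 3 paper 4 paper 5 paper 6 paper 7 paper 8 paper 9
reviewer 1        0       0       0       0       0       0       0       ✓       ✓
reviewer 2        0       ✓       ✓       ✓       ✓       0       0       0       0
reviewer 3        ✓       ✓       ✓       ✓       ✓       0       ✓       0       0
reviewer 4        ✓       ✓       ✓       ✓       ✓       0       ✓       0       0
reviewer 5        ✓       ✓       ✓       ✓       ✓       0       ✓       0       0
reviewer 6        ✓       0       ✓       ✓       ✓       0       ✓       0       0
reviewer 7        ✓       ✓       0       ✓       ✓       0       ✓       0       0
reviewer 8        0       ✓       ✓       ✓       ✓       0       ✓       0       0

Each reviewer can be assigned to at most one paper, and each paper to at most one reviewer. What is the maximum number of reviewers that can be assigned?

7

A valid assignment of size 7: reviewer 1-paper 8, reviewer 2-paper 3, reviewer 3-paper 1, reviewer 4-paper 5, reviewer 5-paper 7, reviewer 6-paper 4, reviewer 7-paper 2.
The set {reviewer 2, reviewer 3, reviewer 4, reviewer 5, reviewer 6, reviewer 7, reviewer 8} has only 6 neighbours ({paper 1, paper 2, paper 3, paper 4, paper 5, paper 7}), so by Hall's theorem at most 7 of the 8 reviewers can be matched.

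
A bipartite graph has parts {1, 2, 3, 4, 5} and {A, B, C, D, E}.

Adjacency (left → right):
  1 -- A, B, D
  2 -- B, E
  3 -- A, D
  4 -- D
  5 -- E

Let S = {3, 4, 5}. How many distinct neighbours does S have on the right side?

3

The union of neighbours of {3, 4, 5} is {A, D, E}, which has 3 elements.
Since |N(S)| = 3 ≥ |S| = 3, Hall's condition holds for this subset.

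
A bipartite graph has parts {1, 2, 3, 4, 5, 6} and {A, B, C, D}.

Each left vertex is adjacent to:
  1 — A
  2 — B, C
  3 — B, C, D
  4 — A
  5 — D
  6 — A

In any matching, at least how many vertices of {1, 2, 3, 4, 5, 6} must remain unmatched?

A valid assignment of size 4: 1→A, 2→C, 3→B, 5→D.
The set {1, 4, 6} has only 1 neighbour ({A}), so by Hall's theorem at most 4 of the 6 left vertices can be matched.
That matches 4 of the 6, leaving 2 unmatched; no matching can do better.

2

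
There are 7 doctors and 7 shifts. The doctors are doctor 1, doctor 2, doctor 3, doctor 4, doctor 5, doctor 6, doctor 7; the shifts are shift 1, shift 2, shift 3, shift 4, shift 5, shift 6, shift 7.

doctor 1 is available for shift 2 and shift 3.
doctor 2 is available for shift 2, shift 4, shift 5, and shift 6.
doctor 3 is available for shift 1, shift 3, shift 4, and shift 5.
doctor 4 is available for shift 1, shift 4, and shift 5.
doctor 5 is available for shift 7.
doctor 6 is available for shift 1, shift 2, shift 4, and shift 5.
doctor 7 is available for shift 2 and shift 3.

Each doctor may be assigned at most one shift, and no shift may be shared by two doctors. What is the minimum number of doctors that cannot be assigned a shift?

One maximum matching: doctor 1-shift 2, doctor 2-shift 6, doctor 3-shift 4, doctor 4-shift 1, doctor 5-shift 7, doctor 6-shift 5, doctor 7-shift 3.
This saturates every doctor, so 7 is the maximum.
That matches 7 of the 7, leaving 0 unmatched; no matching can do better.

0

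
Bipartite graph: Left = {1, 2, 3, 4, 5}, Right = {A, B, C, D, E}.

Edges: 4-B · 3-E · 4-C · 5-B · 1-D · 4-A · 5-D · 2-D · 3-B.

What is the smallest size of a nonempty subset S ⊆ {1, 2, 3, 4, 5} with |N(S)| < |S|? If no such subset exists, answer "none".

Take S = {1, 2}. Its neighbourhood is {D}, so |N(S)| = 1 < |S| = 2.
No single vertex violates Hall's condition since each has at least one neighbour, so 2 is the minimum.

2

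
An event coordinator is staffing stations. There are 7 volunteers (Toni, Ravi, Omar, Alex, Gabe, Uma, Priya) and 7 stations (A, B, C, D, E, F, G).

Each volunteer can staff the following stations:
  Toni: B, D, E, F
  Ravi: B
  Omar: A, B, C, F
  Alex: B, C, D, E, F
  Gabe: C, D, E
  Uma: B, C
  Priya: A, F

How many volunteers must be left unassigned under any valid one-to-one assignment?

A valid assignment of size 6: Toni→D, Ravi→B, Omar→A, Alex→F, Gabe→E, Uma→C.
The set {Toni, Ravi, Omar, Alex, Gabe, Uma, Priya} has only 6 neighbours ({A, B, C, D, E, F}), so by Hall's theorem at most 6 of the 7 volunteers can be matched.
That matches 6 of the 7, leaving 1 unmatched; no matching can do better.

1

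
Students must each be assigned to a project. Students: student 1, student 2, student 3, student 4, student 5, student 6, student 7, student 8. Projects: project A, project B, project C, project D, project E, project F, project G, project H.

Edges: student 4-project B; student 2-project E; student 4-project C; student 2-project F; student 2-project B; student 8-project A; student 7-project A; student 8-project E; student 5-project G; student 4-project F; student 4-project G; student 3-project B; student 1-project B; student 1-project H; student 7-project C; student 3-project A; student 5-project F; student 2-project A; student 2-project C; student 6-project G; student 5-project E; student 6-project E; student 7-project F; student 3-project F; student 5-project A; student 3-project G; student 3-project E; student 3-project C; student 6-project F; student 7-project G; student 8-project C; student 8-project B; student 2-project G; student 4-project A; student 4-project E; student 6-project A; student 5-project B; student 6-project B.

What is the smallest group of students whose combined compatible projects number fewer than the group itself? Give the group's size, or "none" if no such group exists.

Take S = {student 2, student 3, student 4, student 5, student 6, student 7, student 8}. Its neighbourhood is {project A, project B, project C, project E, project F, project G}, so |N(S)| = 6 < |S| = 7.
Every subset of size less than 7 has at least as many neighbours as members, so 7 is the minimum.

7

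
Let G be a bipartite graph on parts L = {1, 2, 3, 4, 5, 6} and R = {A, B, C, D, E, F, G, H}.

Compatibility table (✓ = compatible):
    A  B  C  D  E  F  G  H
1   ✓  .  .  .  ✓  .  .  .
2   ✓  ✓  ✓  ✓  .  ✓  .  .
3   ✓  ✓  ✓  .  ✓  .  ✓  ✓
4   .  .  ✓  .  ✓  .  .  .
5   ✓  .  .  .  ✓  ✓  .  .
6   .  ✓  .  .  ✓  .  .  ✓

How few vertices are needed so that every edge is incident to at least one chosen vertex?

{1, 2, 3, 4, 5, 6} is a vertex cover of size 6: every edge has an endpoint in this set.
No smaller cover exists because 1–E, 2–A, 3–G, 4–C, 5–F, 6–B is a matching of size 6, and a cover must include an endpoint of each of these disjoint edges (König's theorem).

6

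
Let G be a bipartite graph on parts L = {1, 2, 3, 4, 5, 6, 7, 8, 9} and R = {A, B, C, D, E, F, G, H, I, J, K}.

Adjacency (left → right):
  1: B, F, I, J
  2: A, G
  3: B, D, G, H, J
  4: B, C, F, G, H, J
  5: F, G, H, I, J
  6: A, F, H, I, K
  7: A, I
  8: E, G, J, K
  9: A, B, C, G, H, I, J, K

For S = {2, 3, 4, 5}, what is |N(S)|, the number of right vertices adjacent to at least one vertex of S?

9

The union of neighbours of {2, 3, 4, 5} is {A, B, C, D, F, G, H, I, J}, which has 9 elements.
Since |N(S)| = 9 ≥ |S| = 4, Hall's condition holds for this subset.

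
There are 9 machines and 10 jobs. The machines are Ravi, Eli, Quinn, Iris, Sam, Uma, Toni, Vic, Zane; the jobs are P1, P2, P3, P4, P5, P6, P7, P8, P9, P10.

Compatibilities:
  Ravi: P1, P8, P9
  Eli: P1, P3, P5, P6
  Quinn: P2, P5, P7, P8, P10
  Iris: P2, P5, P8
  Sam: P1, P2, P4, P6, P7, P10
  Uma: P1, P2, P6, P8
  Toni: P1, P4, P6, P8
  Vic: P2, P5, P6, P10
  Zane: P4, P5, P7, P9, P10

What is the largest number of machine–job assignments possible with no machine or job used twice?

9

A valid assignment of size 9: Ravi-P9, Eli-P3, Quinn-P2, Iris-P5, Sam-P1, Uma-P8, Toni-P6, Vic-P10, Zane-P7.
This saturates every machine, so 9 is the maximum.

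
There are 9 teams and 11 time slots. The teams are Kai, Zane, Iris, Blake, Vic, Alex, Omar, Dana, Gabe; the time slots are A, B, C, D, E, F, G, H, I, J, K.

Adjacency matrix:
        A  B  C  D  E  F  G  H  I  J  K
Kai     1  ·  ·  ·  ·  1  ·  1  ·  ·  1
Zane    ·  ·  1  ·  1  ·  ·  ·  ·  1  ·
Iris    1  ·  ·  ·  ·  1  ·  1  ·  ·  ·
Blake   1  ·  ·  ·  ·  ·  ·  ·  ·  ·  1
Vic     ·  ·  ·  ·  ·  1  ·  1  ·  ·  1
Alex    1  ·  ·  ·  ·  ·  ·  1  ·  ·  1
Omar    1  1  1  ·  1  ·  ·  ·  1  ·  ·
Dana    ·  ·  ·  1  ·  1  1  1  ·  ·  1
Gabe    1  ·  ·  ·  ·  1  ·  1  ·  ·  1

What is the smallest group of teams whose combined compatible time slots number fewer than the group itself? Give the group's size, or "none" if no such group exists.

5

Take S = {Kai, Iris, Blake, Vic, Alex}. Its neighbourhood is {A, F, H, K}, so |N(S)| = 4 < |S| = 5.
Every subset of size less than 5 has at least as many neighbours as members, so 5 is the minimum.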